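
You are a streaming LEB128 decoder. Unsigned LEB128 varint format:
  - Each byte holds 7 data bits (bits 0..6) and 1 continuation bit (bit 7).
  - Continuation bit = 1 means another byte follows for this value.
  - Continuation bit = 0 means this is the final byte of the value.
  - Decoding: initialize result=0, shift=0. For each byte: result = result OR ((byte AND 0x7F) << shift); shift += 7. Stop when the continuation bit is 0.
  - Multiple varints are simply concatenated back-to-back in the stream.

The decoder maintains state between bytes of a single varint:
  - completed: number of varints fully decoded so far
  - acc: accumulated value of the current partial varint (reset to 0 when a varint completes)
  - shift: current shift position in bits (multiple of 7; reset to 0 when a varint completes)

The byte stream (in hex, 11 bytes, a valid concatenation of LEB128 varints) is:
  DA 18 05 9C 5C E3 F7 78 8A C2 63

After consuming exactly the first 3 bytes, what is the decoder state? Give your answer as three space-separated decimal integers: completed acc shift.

Answer: 2 0 0

Derivation:
byte[0]=0xDA cont=1 payload=0x5A: acc |= 90<<0 -> completed=0 acc=90 shift=7
byte[1]=0x18 cont=0 payload=0x18: varint #1 complete (value=3162); reset -> completed=1 acc=0 shift=0
byte[2]=0x05 cont=0 payload=0x05: varint #2 complete (value=5); reset -> completed=2 acc=0 shift=0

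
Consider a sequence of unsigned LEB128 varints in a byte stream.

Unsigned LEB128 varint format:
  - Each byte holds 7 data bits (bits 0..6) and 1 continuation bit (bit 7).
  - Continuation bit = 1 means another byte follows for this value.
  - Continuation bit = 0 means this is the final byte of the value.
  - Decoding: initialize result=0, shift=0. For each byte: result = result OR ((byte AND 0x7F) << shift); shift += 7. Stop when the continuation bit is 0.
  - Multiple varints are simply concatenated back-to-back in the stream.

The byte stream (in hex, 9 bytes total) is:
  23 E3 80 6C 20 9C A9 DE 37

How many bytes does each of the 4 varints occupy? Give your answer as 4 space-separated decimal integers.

  byte[0]=0x23 cont=0 payload=0x23=35: acc |= 35<<0 -> acc=35 shift=7 [end]
Varint 1: bytes[0:1] = 23 -> value 35 (1 byte(s))
  byte[1]=0xE3 cont=1 payload=0x63=99: acc |= 99<<0 -> acc=99 shift=7
  byte[2]=0x80 cont=1 payload=0x00=0: acc |= 0<<7 -> acc=99 shift=14
  byte[3]=0x6C cont=0 payload=0x6C=108: acc |= 108<<14 -> acc=1769571 shift=21 [end]
Varint 2: bytes[1:4] = E3 80 6C -> value 1769571 (3 byte(s))
  byte[4]=0x20 cont=0 payload=0x20=32: acc |= 32<<0 -> acc=32 shift=7 [end]
Varint 3: bytes[4:5] = 20 -> value 32 (1 byte(s))
  byte[5]=0x9C cont=1 payload=0x1C=28: acc |= 28<<0 -> acc=28 shift=7
  byte[6]=0xA9 cont=1 payload=0x29=41: acc |= 41<<7 -> acc=5276 shift=14
  byte[7]=0xDE cont=1 payload=0x5E=94: acc |= 94<<14 -> acc=1545372 shift=21
  byte[8]=0x37 cont=0 payload=0x37=55: acc |= 55<<21 -> acc=116888732 shift=28 [end]
Varint 4: bytes[5:9] = 9C A9 DE 37 -> value 116888732 (4 byte(s))

Answer: 1 3 1 4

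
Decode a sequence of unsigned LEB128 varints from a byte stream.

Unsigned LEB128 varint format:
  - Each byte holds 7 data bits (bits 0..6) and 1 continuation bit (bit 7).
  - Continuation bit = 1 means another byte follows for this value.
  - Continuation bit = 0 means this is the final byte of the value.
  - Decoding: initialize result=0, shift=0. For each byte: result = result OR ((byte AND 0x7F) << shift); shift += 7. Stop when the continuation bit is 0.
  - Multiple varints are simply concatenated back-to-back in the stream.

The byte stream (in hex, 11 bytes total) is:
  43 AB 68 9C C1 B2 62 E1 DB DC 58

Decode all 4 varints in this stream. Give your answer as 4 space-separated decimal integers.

Answer: 67 13355 206348444 186068449

Derivation:
  byte[0]=0x43 cont=0 payload=0x43=67: acc |= 67<<0 -> acc=67 shift=7 [end]
Varint 1: bytes[0:1] = 43 -> value 67 (1 byte(s))
  byte[1]=0xAB cont=1 payload=0x2B=43: acc |= 43<<0 -> acc=43 shift=7
  byte[2]=0x68 cont=0 payload=0x68=104: acc |= 104<<7 -> acc=13355 shift=14 [end]
Varint 2: bytes[1:3] = AB 68 -> value 13355 (2 byte(s))
  byte[3]=0x9C cont=1 payload=0x1C=28: acc |= 28<<0 -> acc=28 shift=7
  byte[4]=0xC1 cont=1 payload=0x41=65: acc |= 65<<7 -> acc=8348 shift=14
  byte[5]=0xB2 cont=1 payload=0x32=50: acc |= 50<<14 -> acc=827548 shift=21
  byte[6]=0x62 cont=0 payload=0x62=98: acc |= 98<<21 -> acc=206348444 shift=28 [end]
Varint 3: bytes[3:7] = 9C C1 B2 62 -> value 206348444 (4 byte(s))
  byte[7]=0xE1 cont=1 payload=0x61=97: acc |= 97<<0 -> acc=97 shift=7
  byte[8]=0xDB cont=1 payload=0x5B=91: acc |= 91<<7 -> acc=11745 shift=14
  byte[9]=0xDC cont=1 payload=0x5C=92: acc |= 92<<14 -> acc=1519073 shift=21
  byte[10]=0x58 cont=0 payload=0x58=88: acc |= 88<<21 -> acc=186068449 shift=28 [end]
Varint 4: bytes[7:11] = E1 DB DC 58 -> value 186068449 (4 byte(s))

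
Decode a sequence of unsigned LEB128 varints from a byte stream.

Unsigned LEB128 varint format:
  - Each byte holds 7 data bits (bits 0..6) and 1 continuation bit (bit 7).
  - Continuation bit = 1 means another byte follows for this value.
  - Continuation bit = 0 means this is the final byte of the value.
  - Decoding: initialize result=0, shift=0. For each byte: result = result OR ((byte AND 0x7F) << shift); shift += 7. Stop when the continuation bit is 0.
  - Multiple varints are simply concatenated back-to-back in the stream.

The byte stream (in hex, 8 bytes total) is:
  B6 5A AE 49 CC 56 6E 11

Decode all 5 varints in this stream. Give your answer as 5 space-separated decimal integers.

Answer: 11574 9390 11084 110 17

Derivation:
  byte[0]=0xB6 cont=1 payload=0x36=54: acc |= 54<<0 -> acc=54 shift=7
  byte[1]=0x5A cont=0 payload=0x5A=90: acc |= 90<<7 -> acc=11574 shift=14 [end]
Varint 1: bytes[0:2] = B6 5A -> value 11574 (2 byte(s))
  byte[2]=0xAE cont=1 payload=0x2E=46: acc |= 46<<0 -> acc=46 shift=7
  byte[3]=0x49 cont=0 payload=0x49=73: acc |= 73<<7 -> acc=9390 shift=14 [end]
Varint 2: bytes[2:4] = AE 49 -> value 9390 (2 byte(s))
  byte[4]=0xCC cont=1 payload=0x4C=76: acc |= 76<<0 -> acc=76 shift=7
  byte[5]=0x56 cont=0 payload=0x56=86: acc |= 86<<7 -> acc=11084 shift=14 [end]
Varint 3: bytes[4:6] = CC 56 -> value 11084 (2 byte(s))
  byte[6]=0x6E cont=0 payload=0x6E=110: acc |= 110<<0 -> acc=110 shift=7 [end]
Varint 4: bytes[6:7] = 6E -> value 110 (1 byte(s))
  byte[7]=0x11 cont=0 payload=0x11=17: acc |= 17<<0 -> acc=17 shift=7 [end]
Varint 5: bytes[7:8] = 11 -> value 17 (1 byte(s))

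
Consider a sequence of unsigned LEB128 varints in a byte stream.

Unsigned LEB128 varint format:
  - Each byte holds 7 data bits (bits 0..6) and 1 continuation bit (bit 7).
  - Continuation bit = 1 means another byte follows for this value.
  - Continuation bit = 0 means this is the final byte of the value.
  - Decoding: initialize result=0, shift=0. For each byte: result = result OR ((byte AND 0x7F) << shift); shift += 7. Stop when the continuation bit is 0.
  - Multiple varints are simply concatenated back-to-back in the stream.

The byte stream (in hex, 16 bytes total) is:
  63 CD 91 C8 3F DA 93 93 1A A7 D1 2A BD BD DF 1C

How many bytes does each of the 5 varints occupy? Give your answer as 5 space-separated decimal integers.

  byte[0]=0x63 cont=0 payload=0x63=99: acc |= 99<<0 -> acc=99 shift=7 [end]
Varint 1: bytes[0:1] = 63 -> value 99 (1 byte(s))
  byte[1]=0xCD cont=1 payload=0x4D=77: acc |= 77<<0 -> acc=77 shift=7
  byte[2]=0x91 cont=1 payload=0x11=17: acc |= 17<<7 -> acc=2253 shift=14
  byte[3]=0xC8 cont=1 payload=0x48=72: acc |= 72<<14 -> acc=1181901 shift=21
  byte[4]=0x3F cont=0 payload=0x3F=63: acc |= 63<<21 -> acc=133302477 shift=28 [end]
Varint 2: bytes[1:5] = CD 91 C8 3F -> value 133302477 (4 byte(s))
  byte[5]=0xDA cont=1 payload=0x5A=90: acc |= 90<<0 -> acc=90 shift=7
  byte[6]=0x93 cont=1 payload=0x13=19: acc |= 19<<7 -> acc=2522 shift=14
  byte[7]=0x93 cont=1 payload=0x13=19: acc |= 19<<14 -> acc=313818 shift=21
  byte[8]=0x1A cont=0 payload=0x1A=26: acc |= 26<<21 -> acc=54839770 shift=28 [end]
Varint 3: bytes[5:9] = DA 93 93 1A -> value 54839770 (4 byte(s))
  byte[9]=0xA7 cont=1 payload=0x27=39: acc |= 39<<0 -> acc=39 shift=7
  byte[10]=0xD1 cont=1 payload=0x51=81: acc |= 81<<7 -> acc=10407 shift=14
  byte[11]=0x2A cont=0 payload=0x2A=42: acc |= 42<<14 -> acc=698535 shift=21 [end]
Varint 4: bytes[9:12] = A7 D1 2A -> value 698535 (3 byte(s))
  byte[12]=0xBD cont=1 payload=0x3D=61: acc |= 61<<0 -> acc=61 shift=7
  byte[13]=0xBD cont=1 payload=0x3D=61: acc |= 61<<7 -> acc=7869 shift=14
  byte[14]=0xDF cont=1 payload=0x5F=95: acc |= 95<<14 -> acc=1564349 shift=21
  byte[15]=0x1C cont=0 payload=0x1C=28: acc |= 28<<21 -> acc=60284605 shift=28 [end]
Varint 5: bytes[12:16] = BD BD DF 1C -> value 60284605 (4 byte(s))

Answer: 1 4 4 3 4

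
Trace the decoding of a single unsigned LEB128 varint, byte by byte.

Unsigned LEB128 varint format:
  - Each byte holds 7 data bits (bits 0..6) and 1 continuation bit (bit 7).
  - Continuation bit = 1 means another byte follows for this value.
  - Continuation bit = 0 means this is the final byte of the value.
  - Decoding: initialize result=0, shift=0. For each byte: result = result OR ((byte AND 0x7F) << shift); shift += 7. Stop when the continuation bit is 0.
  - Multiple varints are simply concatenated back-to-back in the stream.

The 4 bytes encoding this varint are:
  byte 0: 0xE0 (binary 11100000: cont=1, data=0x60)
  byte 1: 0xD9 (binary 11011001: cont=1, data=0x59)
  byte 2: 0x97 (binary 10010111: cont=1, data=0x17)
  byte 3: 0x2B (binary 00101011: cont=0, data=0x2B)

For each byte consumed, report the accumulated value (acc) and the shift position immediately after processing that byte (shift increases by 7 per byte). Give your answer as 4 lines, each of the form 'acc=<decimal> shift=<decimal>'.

byte 0=0xE0: payload=0x60=96, contrib = 96<<0 = 96; acc -> 96, shift -> 7
byte 1=0xD9: payload=0x59=89, contrib = 89<<7 = 11392; acc -> 11488, shift -> 14
byte 2=0x97: payload=0x17=23, contrib = 23<<14 = 376832; acc -> 388320, shift -> 21
byte 3=0x2B: payload=0x2B=43, contrib = 43<<21 = 90177536; acc -> 90565856, shift -> 28

Answer: acc=96 shift=7
acc=11488 shift=14
acc=388320 shift=21
acc=90565856 shift=28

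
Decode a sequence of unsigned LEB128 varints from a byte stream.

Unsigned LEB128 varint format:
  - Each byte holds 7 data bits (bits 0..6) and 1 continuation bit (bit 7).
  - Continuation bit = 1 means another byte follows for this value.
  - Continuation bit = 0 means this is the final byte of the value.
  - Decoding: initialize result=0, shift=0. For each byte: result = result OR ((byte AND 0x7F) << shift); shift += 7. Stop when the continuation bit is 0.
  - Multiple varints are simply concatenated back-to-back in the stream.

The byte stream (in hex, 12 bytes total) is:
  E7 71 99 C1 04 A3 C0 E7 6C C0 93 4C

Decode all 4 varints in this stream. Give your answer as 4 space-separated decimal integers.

Answer: 14567 73881 228188195 1247680

Derivation:
  byte[0]=0xE7 cont=1 payload=0x67=103: acc |= 103<<0 -> acc=103 shift=7
  byte[1]=0x71 cont=0 payload=0x71=113: acc |= 113<<7 -> acc=14567 shift=14 [end]
Varint 1: bytes[0:2] = E7 71 -> value 14567 (2 byte(s))
  byte[2]=0x99 cont=1 payload=0x19=25: acc |= 25<<0 -> acc=25 shift=7
  byte[3]=0xC1 cont=1 payload=0x41=65: acc |= 65<<7 -> acc=8345 shift=14
  byte[4]=0x04 cont=0 payload=0x04=4: acc |= 4<<14 -> acc=73881 shift=21 [end]
Varint 2: bytes[2:5] = 99 C1 04 -> value 73881 (3 byte(s))
  byte[5]=0xA3 cont=1 payload=0x23=35: acc |= 35<<0 -> acc=35 shift=7
  byte[6]=0xC0 cont=1 payload=0x40=64: acc |= 64<<7 -> acc=8227 shift=14
  byte[7]=0xE7 cont=1 payload=0x67=103: acc |= 103<<14 -> acc=1695779 shift=21
  byte[8]=0x6C cont=0 payload=0x6C=108: acc |= 108<<21 -> acc=228188195 shift=28 [end]
Varint 3: bytes[5:9] = A3 C0 E7 6C -> value 228188195 (4 byte(s))
  byte[9]=0xC0 cont=1 payload=0x40=64: acc |= 64<<0 -> acc=64 shift=7
  byte[10]=0x93 cont=1 payload=0x13=19: acc |= 19<<7 -> acc=2496 shift=14
  byte[11]=0x4C cont=0 payload=0x4C=76: acc |= 76<<14 -> acc=1247680 shift=21 [end]
Varint 4: bytes[9:12] = C0 93 4C -> value 1247680 (3 byte(s))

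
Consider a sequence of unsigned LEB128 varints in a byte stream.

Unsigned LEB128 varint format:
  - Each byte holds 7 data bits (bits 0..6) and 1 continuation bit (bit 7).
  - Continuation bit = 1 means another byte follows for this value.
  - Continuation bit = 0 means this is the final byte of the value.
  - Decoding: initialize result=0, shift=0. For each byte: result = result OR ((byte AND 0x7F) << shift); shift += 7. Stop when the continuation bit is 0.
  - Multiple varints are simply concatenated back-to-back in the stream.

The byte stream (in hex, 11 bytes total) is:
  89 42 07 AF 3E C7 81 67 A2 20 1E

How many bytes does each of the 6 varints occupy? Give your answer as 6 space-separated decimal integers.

Answer: 2 1 2 3 2 1

Derivation:
  byte[0]=0x89 cont=1 payload=0x09=9: acc |= 9<<0 -> acc=9 shift=7
  byte[1]=0x42 cont=0 payload=0x42=66: acc |= 66<<7 -> acc=8457 shift=14 [end]
Varint 1: bytes[0:2] = 89 42 -> value 8457 (2 byte(s))
  byte[2]=0x07 cont=0 payload=0x07=7: acc |= 7<<0 -> acc=7 shift=7 [end]
Varint 2: bytes[2:3] = 07 -> value 7 (1 byte(s))
  byte[3]=0xAF cont=1 payload=0x2F=47: acc |= 47<<0 -> acc=47 shift=7
  byte[4]=0x3E cont=0 payload=0x3E=62: acc |= 62<<7 -> acc=7983 shift=14 [end]
Varint 3: bytes[3:5] = AF 3E -> value 7983 (2 byte(s))
  byte[5]=0xC7 cont=1 payload=0x47=71: acc |= 71<<0 -> acc=71 shift=7
  byte[6]=0x81 cont=1 payload=0x01=1: acc |= 1<<7 -> acc=199 shift=14
  byte[7]=0x67 cont=0 payload=0x67=103: acc |= 103<<14 -> acc=1687751 shift=21 [end]
Varint 4: bytes[5:8] = C7 81 67 -> value 1687751 (3 byte(s))
  byte[8]=0xA2 cont=1 payload=0x22=34: acc |= 34<<0 -> acc=34 shift=7
  byte[9]=0x20 cont=0 payload=0x20=32: acc |= 32<<7 -> acc=4130 shift=14 [end]
Varint 5: bytes[8:10] = A2 20 -> value 4130 (2 byte(s))
  byte[10]=0x1E cont=0 payload=0x1E=30: acc |= 30<<0 -> acc=30 shift=7 [end]
Varint 6: bytes[10:11] = 1E -> value 30 (1 byte(s))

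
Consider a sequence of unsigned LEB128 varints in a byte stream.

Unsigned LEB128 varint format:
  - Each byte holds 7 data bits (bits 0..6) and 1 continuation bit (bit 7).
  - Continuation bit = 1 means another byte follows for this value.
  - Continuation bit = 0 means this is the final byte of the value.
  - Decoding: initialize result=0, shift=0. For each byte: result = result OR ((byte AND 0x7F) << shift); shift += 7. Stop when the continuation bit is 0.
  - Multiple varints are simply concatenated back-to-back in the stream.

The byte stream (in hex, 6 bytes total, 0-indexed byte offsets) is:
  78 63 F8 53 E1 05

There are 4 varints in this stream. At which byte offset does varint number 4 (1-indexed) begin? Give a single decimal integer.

  byte[0]=0x78 cont=0 payload=0x78=120: acc |= 120<<0 -> acc=120 shift=7 [end]
Varint 1: bytes[0:1] = 78 -> value 120 (1 byte(s))
  byte[1]=0x63 cont=0 payload=0x63=99: acc |= 99<<0 -> acc=99 shift=7 [end]
Varint 2: bytes[1:2] = 63 -> value 99 (1 byte(s))
  byte[2]=0xF8 cont=1 payload=0x78=120: acc |= 120<<0 -> acc=120 shift=7
  byte[3]=0x53 cont=0 payload=0x53=83: acc |= 83<<7 -> acc=10744 shift=14 [end]
Varint 3: bytes[2:4] = F8 53 -> value 10744 (2 byte(s))
  byte[4]=0xE1 cont=1 payload=0x61=97: acc |= 97<<0 -> acc=97 shift=7
  byte[5]=0x05 cont=0 payload=0x05=5: acc |= 5<<7 -> acc=737 shift=14 [end]
Varint 4: bytes[4:6] = E1 05 -> value 737 (2 byte(s))

Answer: 4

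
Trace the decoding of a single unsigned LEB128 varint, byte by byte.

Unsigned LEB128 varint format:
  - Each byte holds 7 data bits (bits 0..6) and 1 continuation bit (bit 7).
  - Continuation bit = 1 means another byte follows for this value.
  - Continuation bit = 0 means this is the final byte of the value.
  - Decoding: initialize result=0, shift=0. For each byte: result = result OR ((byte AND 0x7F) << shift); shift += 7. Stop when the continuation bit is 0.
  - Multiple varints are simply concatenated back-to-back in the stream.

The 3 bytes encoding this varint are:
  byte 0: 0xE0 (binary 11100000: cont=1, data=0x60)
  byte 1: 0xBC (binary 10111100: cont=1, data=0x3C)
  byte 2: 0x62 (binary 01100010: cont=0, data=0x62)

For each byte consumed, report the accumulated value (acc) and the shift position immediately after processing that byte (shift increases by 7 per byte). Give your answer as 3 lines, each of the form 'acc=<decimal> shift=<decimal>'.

byte 0=0xE0: payload=0x60=96, contrib = 96<<0 = 96; acc -> 96, shift -> 7
byte 1=0xBC: payload=0x3C=60, contrib = 60<<7 = 7680; acc -> 7776, shift -> 14
byte 2=0x62: payload=0x62=98, contrib = 98<<14 = 1605632; acc -> 1613408, shift -> 21

Answer: acc=96 shift=7
acc=7776 shift=14
acc=1613408 shift=21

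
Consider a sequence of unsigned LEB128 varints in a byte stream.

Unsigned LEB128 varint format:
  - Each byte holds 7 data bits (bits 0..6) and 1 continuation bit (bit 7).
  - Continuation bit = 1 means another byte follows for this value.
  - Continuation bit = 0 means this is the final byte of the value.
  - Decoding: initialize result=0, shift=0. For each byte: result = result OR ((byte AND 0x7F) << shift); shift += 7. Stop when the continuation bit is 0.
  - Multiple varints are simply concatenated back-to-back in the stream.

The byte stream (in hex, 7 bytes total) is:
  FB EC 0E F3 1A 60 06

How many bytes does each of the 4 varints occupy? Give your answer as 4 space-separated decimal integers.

  byte[0]=0xFB cont=1 payload=0x7B=123: acc |= 123<<0 -> acc=123 shift=7
  byte[1]=0xEC cont=1 payload=0x6C=108: acc |= 108<<7 -> acc=13947 shift=14
  byte[2]=0x0E cont=0 payload=0x0E=14: acc |= 14<<14 -> acc=243323 shift=21 [end]
Varint 1: bytes[0:3] = FB EC 0E -> value 243323 (3 byte(s))
  byte[3]=0xF3 cont=1 payload=0x73=115: acc |= 115<<0 -> acc=115 shift=7
  byte[4]=0x1A cont=0 payload=0x1A=26: acc |= 26<<7 -> acc=3443 shift=14 [end]
Varint 2: bytes[3:5] = F3 1A -> value 3443 (2 byte(s))
  byte[5]=0x60 cont=0 payload=0x60=96: acc |= 96<<0 -> acc=96 shift=7 [end]
Varint 3: bytes[5:6] = 60 -> value 96 (1 byte(s))
  byte[6]=0x06 cont=0 payload=0x06=6: acc |= 6<<0 -> acc=6 shift=7 [end]
Varint 4: bytes[6:7] = 06 -> value 6 (1 byte(s))

Answer: 3 2 1 1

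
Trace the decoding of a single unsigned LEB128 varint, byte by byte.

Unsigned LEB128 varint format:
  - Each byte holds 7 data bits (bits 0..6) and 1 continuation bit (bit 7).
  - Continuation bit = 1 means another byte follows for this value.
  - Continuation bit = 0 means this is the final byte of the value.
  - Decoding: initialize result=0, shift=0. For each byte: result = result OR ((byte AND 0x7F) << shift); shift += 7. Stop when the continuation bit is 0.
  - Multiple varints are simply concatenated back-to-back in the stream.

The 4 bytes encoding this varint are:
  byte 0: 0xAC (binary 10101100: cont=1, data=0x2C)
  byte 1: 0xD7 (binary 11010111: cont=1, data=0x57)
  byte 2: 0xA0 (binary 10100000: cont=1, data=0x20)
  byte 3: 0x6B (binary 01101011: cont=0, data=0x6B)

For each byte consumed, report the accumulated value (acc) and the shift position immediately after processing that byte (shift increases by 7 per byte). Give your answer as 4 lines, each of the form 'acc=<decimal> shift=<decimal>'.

Answer: acc=44 shift=7
acc=11180 shift=14
acc=535468 shift=21
acc=224930732 shift=28

Derivation:
byte 0=0xAC: payload=0x2C=44, contrib = 44<<0 = 44; acc -> 44, shift -> 7
byte 1=0xD7: payload=0x57=87, contrib = 87<<7 = 11136; acc -> 11180, shift -> 14
byte 2=0xA0: payload=0x20=32, contrib = 32<<14 = 524288; acc -> 535468, shift -> 21
byte 3=0x6B: payload=0x6B=107, contrib = 107<<21 = 224395264; acc -> 224930732, shift -> 28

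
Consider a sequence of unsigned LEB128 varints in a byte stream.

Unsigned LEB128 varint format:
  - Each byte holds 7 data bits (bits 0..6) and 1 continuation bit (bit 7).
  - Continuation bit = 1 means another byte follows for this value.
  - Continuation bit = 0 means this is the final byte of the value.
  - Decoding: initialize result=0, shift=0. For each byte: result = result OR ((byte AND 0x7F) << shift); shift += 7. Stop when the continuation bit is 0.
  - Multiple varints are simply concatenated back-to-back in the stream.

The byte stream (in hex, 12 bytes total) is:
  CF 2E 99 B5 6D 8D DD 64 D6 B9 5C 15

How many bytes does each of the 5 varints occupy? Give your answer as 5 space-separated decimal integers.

  byte[0]=0xCF cont=1 payload=0x4F=79: acc |= 79<<0 -> acc=79 shift=7
  byte[1]=0x2E cont=0 payload=0x2E=46: acc |= 46<<7 -> acc=5967 shift=14 [end]
Varint 1: bytes[0:2] = CF 2E -> value 5967 (2 byte(s))
  byte[2]=0x99 cont=1 payload=0x19=25: acc |= 25<<0 -> acc=25 shift=7
  byte[3]=0xB5 cont=1 payload=0x35=53: acc |= 53<<7 -> acc=6809 shift=14
  byte[4]=0x6D cont=0 payload=0x6D=109: acc |= 109<<14 -> acc=1792665 shift=21 [end]
Varint 2: bytes[2:5] = 99 B5 6D -> value 1792665 (3 byte(s))
  byte[5]=0x8D cont=1 payload=0x0D=13: acc |= 13<<0 -> acc=13 shift=7
  byte[6]=0xDD cont=1 payload=0x5D=93: acc |= 93<<7 -> acc=11917 shift=14
  byte[7]=0x64 cont=0 payload=0x64=100: acc |= 100<<14 -> acc=1650317 shift=21 [end]
Varint 3: bytes[5:8] = 8D DD 64 -> value 1650317 (3 byte(s))
  byte[8]=0xD6 cont=1 payload=0x56=86: acc |= 86<<0 -> acc=86 shift=7
  byte[9]=0xB9 cont=1 payload=0x39=57: acc |= 57<<7 -> acc=7382 shift=14
  byte[10]=0x5C cont=0 payload=0x5C=92: acc |= 92<<14 -> acc=1514710 shift=21 [end]
Varint 4: bytes[8:11] = D6 B9 5C -> value 1514710 (3 byte(s))
  byte[11]=0x15 cont=0 payload=0x15=21: acc |= 21<<0 -> acc=21 shift=7 [end]
Varint 5: bytes[11:12] = 15 -> value 21 (1 byte(s))

Answer: 2 3 3 3 1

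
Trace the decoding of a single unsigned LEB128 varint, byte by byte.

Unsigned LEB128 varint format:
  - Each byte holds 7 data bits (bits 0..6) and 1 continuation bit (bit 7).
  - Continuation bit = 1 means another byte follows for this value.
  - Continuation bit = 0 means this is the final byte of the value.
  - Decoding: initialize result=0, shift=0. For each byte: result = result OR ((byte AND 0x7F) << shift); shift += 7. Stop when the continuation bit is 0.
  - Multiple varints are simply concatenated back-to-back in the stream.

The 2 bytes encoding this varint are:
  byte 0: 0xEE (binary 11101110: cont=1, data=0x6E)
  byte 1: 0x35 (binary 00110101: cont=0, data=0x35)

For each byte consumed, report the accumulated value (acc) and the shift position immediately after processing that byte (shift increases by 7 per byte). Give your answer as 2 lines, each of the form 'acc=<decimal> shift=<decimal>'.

Answer: acc=110 shift=7
acc=6894 shift=14

Derivation:
byte 0=0xEE: payload=0x6E=110, contrib = 110<<0 = 110; acc -> 110, shift -> 7
byte 1=0x35: payload=0x35=53, contrib = 53<<7 = 6784; acc -> 6894, shift -> 14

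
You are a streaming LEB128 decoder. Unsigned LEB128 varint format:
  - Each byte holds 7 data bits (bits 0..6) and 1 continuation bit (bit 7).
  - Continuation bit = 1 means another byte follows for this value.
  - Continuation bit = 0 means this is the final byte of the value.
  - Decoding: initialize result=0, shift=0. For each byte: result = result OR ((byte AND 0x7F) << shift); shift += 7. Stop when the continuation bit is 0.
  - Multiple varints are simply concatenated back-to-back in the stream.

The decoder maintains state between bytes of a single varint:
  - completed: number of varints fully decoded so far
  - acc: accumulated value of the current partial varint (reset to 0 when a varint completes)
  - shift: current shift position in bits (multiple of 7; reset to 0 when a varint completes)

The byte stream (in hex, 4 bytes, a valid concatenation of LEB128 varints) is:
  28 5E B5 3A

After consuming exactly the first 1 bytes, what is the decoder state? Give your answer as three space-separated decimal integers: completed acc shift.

Answer: 1 0 0

Derivation:
byte[0]=0x28 cont=0 payload=0x28: varint #1 complete (value=40); reset -> completed=1 acc=0 shift=0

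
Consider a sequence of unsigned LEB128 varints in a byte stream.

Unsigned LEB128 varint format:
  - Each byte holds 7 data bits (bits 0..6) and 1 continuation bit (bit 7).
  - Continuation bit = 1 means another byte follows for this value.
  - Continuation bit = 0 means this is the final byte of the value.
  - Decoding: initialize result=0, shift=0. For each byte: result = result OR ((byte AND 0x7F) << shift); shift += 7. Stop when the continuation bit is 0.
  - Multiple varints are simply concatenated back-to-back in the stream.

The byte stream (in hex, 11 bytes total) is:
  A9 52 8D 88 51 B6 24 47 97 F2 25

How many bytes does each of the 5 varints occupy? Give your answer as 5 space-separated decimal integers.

Answer: 2 3 2 1 3

Derivation:
  byte[0]=0xA9 cont=1 payload=0x29=41: acc |= 41<<0 -> acc=41 shift=7
  byte[1]=0x52 cont=0 payload=0x52=82: acc |= 82<<7 -> acc=10537 shift=14 [end]
Varint 1: bytes[0:2] = A9 52 -> value 10537 (2 byte(s))
  byte[2]=0x8D cont=1 payload=0x0D=13: acc |= 13<<0 -> acc=13 shift=7
  byte[3]=0x88 cont=1 payload=0x08=8: acc |= 8<<7 -> acc=1037 shift=14
  byte[4]=0x51 cont=0 payload=0x51=81: acc |= 81<<14 -> acc=1328141 shift=21 [end]
Varint 2: bytes[2:5] = 8D 88 51 -> value 1328141 (3 byte(s))
  byte[5]=0xB6 cont=1 payload=0x36=54: acc |= 54<<0 -> acc=54 shift=7
  byte[6]=0x24 cont=0 payload=0x24=36: acc |= 36<<7 -> acc=4662 shift=14 [end]
Varint 3: bytes[5:7] = B6 24 -> value 4662 (2 byte(s))
  byte[7]=0x47 cont=0 payload=0x47=71: acc |= 71<<0 -> acc=71 shift=7 [end]
Varint 4: bytes[7:8] = 47 -> value 71 (1 byte(s))
  byte[8]=0x97 cont=1 payload=0x17=23: acc |= 23<<0 -> acc=23 shift=7
  byte[9]=0xF2 cont=1 payload=0x72=114: acc |= 114<<7 -> acc=14615 shift=14
  byte[10]=0x25 cont=0 payload=0x25=37: acc |= 37<<14 -> acc=620823 shift=21 [end]
Varint 5: bytes[8:11] = 97 F2 25 -> value 620823 (3 byte(s))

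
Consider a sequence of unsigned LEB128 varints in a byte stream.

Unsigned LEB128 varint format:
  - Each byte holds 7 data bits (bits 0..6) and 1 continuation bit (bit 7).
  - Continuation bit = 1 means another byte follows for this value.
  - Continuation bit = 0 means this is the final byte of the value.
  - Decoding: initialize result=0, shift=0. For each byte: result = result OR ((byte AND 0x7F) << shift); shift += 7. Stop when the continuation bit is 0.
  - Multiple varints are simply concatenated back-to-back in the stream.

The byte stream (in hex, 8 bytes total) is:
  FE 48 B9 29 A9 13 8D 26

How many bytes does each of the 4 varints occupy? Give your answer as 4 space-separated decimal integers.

Answer: 2 2 2 2

Derivation:
  byte[0]=0xFE cont=1 payload=0x7E=126: acc |= 126<<0 -> acc=126 shift=7
  byte[1]=0x48 cont=0 payload=0x48=72: acc |= 72<<7 -> acc=9342 shift=14 [end]
Varint 1: bytes[0:2] = FE 48 -> value 9342 (2 byte(s))
  byte[2]=0xB9 cont=1 payload=0x39=57: acc |= 57<<0 -> acc=57 shift=7
  byte[3]=0x29 cont=0 payload=0x29=41: acc |= 41<<7 -> acc=5305 shift=14 [end]
Varint 2: bytes[2:4] = B9 29 -> value 5305 (2 byte(s))
  byte[4]=0xA9 cont=1 payload=0x29=41: acc |= 41<<0 -> acc=41 shift=7
  byte[5]=0x13 cont=0 payload=0x13=19: acc |= 19<<7 -> acc=2473 shift=14 [end]
Varint 3: bytes[4:6] = A9 13 -> value 2473 (2 byte(s))
  byte[6]=0x8D cont=1 payload=0x0D=13: acc |= 13<<0 -> acc=13 shift=7
  byte[7]=0x26 cont=0 payload=0x26=38: acc |= 38<<7 -> acc=4877 shift=14 [end]
Varint 4: bytes[6:8] = 8D 26 -> value 4877 (2 byte(s))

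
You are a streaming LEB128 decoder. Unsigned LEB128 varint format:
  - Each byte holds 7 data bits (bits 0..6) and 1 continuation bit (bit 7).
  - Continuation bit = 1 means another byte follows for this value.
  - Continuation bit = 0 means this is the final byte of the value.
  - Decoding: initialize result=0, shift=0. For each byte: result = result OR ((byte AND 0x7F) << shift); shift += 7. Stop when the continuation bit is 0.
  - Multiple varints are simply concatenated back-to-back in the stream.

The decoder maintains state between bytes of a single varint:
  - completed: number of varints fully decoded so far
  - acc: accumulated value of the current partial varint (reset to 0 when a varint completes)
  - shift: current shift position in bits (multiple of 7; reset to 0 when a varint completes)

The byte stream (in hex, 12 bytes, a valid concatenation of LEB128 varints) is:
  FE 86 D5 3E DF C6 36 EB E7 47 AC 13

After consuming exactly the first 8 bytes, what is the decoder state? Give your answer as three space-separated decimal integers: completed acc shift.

byte[0]=0xFE cont=1 payload=0x7E: acc |= 126<<0 -> completed=0 acc=126 shift=7
byte[1]=0x86 cont=1 payload=0x06: acc |= 6<<7 -> completed=0 acc=894 shift=14
byte[2]=0xD5 cont=1 payload=0x55: acc |= 85<<14 -> completed=0 acc=1393534 shift=21
byte[3]=0x3E cont=0 payload=0x3E: varint #1 complete (value=131416958); reset -> completed=1 acc=0 shift=0
byte[4]=0xDF cont=1 payload=0x5F: acc |= 95<<0 -> completed=1 acc=95 shift=7
byte[5]=0xC6 cont=1 payload=0x46: acc |= 70<<7 -> completed=1 acc=9055 shift=14
byte[6]=0x36 cont=0 payload=0x36: varint #2 complete (value=893791); reset -> completed=2 acc=0 shift=0
byte[7]=0xEB cont=1 payload=0x6B: acc |= 107<<0 -> completed=2 acc=107 shift=7

Answer: 2 107 7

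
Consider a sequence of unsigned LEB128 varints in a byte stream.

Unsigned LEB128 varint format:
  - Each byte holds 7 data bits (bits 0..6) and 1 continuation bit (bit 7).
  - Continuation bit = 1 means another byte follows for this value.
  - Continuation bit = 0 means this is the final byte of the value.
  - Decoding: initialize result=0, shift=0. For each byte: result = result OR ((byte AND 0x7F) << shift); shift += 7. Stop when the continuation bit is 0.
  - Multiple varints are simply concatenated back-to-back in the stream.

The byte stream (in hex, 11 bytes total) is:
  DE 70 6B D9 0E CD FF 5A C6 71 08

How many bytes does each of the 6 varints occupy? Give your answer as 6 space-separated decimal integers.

Answer: 2 1 2 3 2 1

Derivation:
  byte[0]=0xDE cont=1 payload=0x5E=94: acc |= 94<<0 -> acc=94 shift=7
  byte[1]=0x70 cont=0 payload=0x70=112: acc |= 112<<7 -> acc=14430 shift=14 [end]
Varint 1: bytes[0:2] = DE 70 -> value 14430 (2 byte(s))
  byte[2]=0x6B cont=0 payload=0x6B=107: acc |= 107<<0 -> acc=107 shift=7 [end]
Varint 2: bytes[2:3] = 6B -> value 107 (1 byte(s))
  byte[3]=0xD9 cont=1 payload=0x59=89: acc |= 89<<0 -> acc=89 shift=7
  byte[4]=0x0E cont=0 payload=0x0E=14: acc |= 14<<7 -> acc=1881 shift=14 [end]
Varint 3: bytes[3:5] = D9 0E -> value 1881 (2 byte(s))
  byte[5]=0xCD cont=1 payload=0x4D=77: acc |= 77<<0 -> acc=77 shift=7
  byte[6]=0xFF cont=1 payload=0x7F=127: acc |= 127<<7 -> acc=16333 shift=14
  byte[7]=0x5A cont=0 payload=0x5A=90: acc |= 90<<14 -> acc=1490893 shift=21 [end]
Varint 4: bytes[5:8] = CD FF 5A -> value 1490893 (3 byte(s))
  byte[8]=0xC6 cont=1 payload=0x46=70: acc |= 70<<0 -> acc=70 shift=7
  byte[9]=0x71 cont=0 payload=0x71=113: acc |= 113<<7 -> acc=14534 shift=14 [end]
Varint 5: bytes[8:10] = C6 71 -> value 14534 (2 byte(s))
  byte[10]=0x08 cont=0 payload=0x08=8: acc |= 8<<0 -> acc=8 shift=7 [end]
Varint 6: bytes[10:11] = 08 -> value 8 (1 byte(s))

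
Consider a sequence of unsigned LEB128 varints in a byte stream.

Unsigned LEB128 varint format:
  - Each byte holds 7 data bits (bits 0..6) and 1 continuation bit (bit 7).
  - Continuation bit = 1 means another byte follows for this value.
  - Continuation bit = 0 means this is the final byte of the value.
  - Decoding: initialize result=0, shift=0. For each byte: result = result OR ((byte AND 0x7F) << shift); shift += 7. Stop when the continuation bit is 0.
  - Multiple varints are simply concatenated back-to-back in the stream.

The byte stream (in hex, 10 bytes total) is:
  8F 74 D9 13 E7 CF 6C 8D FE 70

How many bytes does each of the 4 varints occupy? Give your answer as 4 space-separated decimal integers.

  byte[0]=0x8F cont=1 payload=0x0F=15: acc |= 15<<0 -> acc=15 shift=7
  byte[1]=0x74 cont=0 payload=0x74=116: acc |= 116<<7 -> acc=14863 shift=14 [end]
Varint 1: bytes[0:2] = 8F 74 -> value 14863 (2 byte(s))
  byte[2]=0xD9 cont=1 payload=0x59=89: acc |= 89<<0 -> acc=89 shift=7
  byte[3]=0x13 cont=0 payload=0x13=19: acc |= 19<<7 -> acc=2521 shift=14 [end]
Varint 2: bytes[2:4] = D9 13 -> value 2521 (2 byte(s))
  byte[4]=0xE7 cont=1 payload=0x67=103: acc |= 103<<0 -> acc=103 shift=7
  byte[5]=0xCF cont=1 payload=0x4F=79: acc |= 79<<7 -> acc=10215 shift=14
  byte[6]=0x6C cont=0 payload=0x6C=108: acc |= 108<<14 -> acc=1779687 shift=21 [end]
Varint 3: bytes[4:7] = E7 CF 6C -> value 1779687 (3 byte(s))
  byte[7]=0x8D cont=1 payload=0x0D=13: acc |= 13<<0 -> acc=13 shift=7
  byte[8]=0xFE cont=1 payload=0x7E=126: acc |= 126<<7 -> acc=16141 shift=14
  byte[9]=0x70 cont=0 payload=0x70=112: acc |= 112<<14 -> acc=1851149 shift=21 [end]
Varint 4: bytes[7:10] = 8D FE 70 -> value 1851149 (3 byte(s))

Answer: 2 2 3 3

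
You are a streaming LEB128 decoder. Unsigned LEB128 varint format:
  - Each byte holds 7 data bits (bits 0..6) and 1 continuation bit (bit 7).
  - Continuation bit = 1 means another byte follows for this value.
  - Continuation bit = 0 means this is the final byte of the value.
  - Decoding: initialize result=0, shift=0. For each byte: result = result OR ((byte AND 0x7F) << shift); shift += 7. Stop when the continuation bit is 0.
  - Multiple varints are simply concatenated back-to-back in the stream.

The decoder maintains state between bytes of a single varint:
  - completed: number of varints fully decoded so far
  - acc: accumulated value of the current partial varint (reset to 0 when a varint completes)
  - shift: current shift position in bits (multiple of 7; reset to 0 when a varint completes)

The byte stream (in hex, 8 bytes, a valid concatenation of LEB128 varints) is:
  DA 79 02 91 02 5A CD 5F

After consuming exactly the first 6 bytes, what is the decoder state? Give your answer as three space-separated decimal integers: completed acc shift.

Answer: 4 0 0

Derivation:
byte[0]=0xDA cont=1 payload=0x5A: acc |= 90<<0 -> completed=0 acc=90 shift=7
byte[1]=0x79 cont=0 payload=0x79: varint #1 complete (value=15578); reset -> completed=1 acc=0 shift=0
byte[2]=0x02 cont=0 payload=0x02: varint #2 complete (value=2); reset -> completed=2 acc=0 shift=0
byte[3]=0x91 cont=1 payload=0x11: acc |= 17<<0 -> completed=2 acc=17 shift=7
byte[4]=0x02 cont=0 payload=0x02: varint #3 complete (value=273); reset -> completed=3 acc=0 shift=0
byte[5]=0x5A cont=0 payload=0x5A: varint #4 complete (value=90); reset -> completed=4 acc=0 shift=0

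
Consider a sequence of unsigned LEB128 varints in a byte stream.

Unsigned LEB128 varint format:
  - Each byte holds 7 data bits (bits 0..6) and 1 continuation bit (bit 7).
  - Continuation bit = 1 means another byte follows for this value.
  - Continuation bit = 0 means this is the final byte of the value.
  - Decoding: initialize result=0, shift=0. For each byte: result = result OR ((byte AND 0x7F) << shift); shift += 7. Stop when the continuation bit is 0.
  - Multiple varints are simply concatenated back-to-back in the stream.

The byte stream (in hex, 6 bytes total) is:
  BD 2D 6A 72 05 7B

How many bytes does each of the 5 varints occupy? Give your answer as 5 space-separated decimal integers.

  byte[0]=0xBD cont=1 payload=0x3D=61: acc |= 61<<0 -> acc=61 shift=7
  byte[1]=0x2D cont=0 payload=0x2D=45: acc |= 45<<7 -> acc=5821 shift=14 [end]
Varint 1: bytes[0:2] = BD 2D -> value 5821 (2 byte(s))
  byte[2]=0x6A cont=0 payload=0x6A=106: acc |= 106<<0 -> acc=106 shift=7 [end]
Varint 2: bytes[2:3] = 6A -> value 106 (1 byte(s))
  byte[3]=0x72 cont=0 payload=0x72=114: acc |= 114<<0 -> acc=114 shift=7 [end]
Varint 3: bytes[3:4] = 72 -> value 114 (1 byte(s))
  byte[4]=0x05 cont=0 payload=0x05=5: acc |= 5<<0 -> acc=5 shift=7 [end]
Varint 4: bytes[4:5] = 05 -> value 5 (1 byte(s))
  byte[5]=0x7B cont=0 payload=0x7B=123: acc |= 123<<0 -> acc=123 shift=7 [end]
Varint 5: bytes[5:6] = 7B -> value 123 (1 byte(s))

Answer: 2 1 1 1 1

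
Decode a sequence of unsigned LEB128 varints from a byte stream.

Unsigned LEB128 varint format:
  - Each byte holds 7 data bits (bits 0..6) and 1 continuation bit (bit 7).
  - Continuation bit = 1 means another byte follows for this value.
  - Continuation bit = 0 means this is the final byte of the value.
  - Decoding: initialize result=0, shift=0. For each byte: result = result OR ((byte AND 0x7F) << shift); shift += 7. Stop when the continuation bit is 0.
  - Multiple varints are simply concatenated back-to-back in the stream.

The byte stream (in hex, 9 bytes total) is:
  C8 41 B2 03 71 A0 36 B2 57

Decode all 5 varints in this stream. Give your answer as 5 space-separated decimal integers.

  byte[0]=0xC8 cont=1 payload=0x48=72: acc |= 72<<0 -> acc=72 shift=7
  byte[1]=0x41 cont=0 payload=0x41=65: acc |= 65<<7 -> acc=8392 shift=14 [end]
Varint 1: bytes[0:2] = C8 41 -> value 8392 (2 byte(s))
  byte[2]=0xB2 cont=1 payload=0x32=50: acc |= 50<<0 -> acc=50 shift=7
  byte[3]=0x03 cont=0 payload=0x03=3: acc |= 3<<7 -> acc=434 shift=14 [end]
Varint 2: bytes[2:4] = B2 03 -> value 434 (2 byte(s))
  byte[4]=0x71 cont=0 payload=0x71=113: acc |= 113<<0 -> acc=113 shift=7 [end]
Varint 3: bytes[4:5] = 71 -> value 113 (1 byte(s))
  byte[5]=0xA0 cont=1 payload=0x20=32: acc |= 32<<0 -> acc=32 shift=7
  byte[6]=0x36 cont=0 payload=0x36=54: acc |= 54<<7 -> acc=6944 shift=14 [end]
Varint 4: bytes[5:7] = A0 36 -> value 6944 (2 byte(s))
  byte[7]=0xB2 cont=1 payload=0x32=50: acc |= 50<<0 -> acc=50 shift=7
  byte[8]=0x57 cont=0 payload=0x57=87: acc |= 87<<7 -> acc=11186 shift=14 [end]
Varint 5: bytes[7:9] = B2 57 -> value 11186 (2 byte(s))

Answer: 8392 434 113 6944 11186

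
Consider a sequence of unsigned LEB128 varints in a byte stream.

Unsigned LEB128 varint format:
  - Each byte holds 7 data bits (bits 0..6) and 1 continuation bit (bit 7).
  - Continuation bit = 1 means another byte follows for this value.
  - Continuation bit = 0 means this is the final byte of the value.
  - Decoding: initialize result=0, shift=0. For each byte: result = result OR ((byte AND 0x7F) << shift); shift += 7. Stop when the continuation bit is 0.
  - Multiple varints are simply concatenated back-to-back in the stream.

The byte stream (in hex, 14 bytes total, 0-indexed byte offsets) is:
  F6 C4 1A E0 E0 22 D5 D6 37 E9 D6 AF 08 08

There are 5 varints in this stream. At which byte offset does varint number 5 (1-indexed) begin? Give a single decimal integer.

Answer: 13

Derivation:
  byte[0]=0xF6 cont=1 payload=0x76=118: acc |= 118<<0 -> acc=118 shift=7
  byte[1]=0xC4 cont=1 payload=0x44=68: acc |= 68<<7 -> acc=8822 shift=14
  byte[2]=0x1A cont=0 payload=0x1A=26: acc |= 26<<14 -> acc=434806 shift=21 [end]
Varint 1: bytes[0:3] = F6 C4 1A -> value 434806 (3 byte(s))
  byte[3]=0xE0 cont=1 payload=0x60=96: acc |= 96<<0 -> acc=96 shift=7
  byte[4]=0xE0 cont=1 payload=0x60=96: acc |= 96<<7 -> acc=12384 shift=14
  byte[5]=0x22 cont=0 payload=0x22=34: acc |= 34<<14 -> acc=569440 shift=21 [end]
Varint 2: bytes[3:6] = E0 E0 22 -> value 569440 (3 byte(s))
  byte[6]=0xD5 cont=1 payload=0x55=85: acc |= 85<<0 -> acc=85 shift=7
  byte[7]=0xD6 cont=1 payload=0x56=86: acc |= 86<<7 -> acc=11093 shift=14
  byte[8]=0x37 cont=0 payload=0x37=55: acc |= 55<<14 -> acc=912213 shift=21 [end]
Varint 3: bytes[6:9] = D5 D6 37 -> value 912213 (3 byte(s))
  byte[9]=0xE9 cont=1 payload=0x69=105: acc |= 105<<0 -> acc=105 shift=7
  byte[10]=0xD6 cont=1 payload=0x56=86: acc |= 86<<7 -> acc=11113 shift=14
  byte[11]=0xAF cont=1 payload=0x2F=47: acc |= 47<<14 -> acc=781161 shift=21
  byte[12]=0x08 cont=0 payload=0x08=8: acc |= 8<<21 -> acc=17558377 shift=28 [end]
Varint 4: bytes[9:13] = E9 D6 AF 08 -> value 17558377 (4 byte(s))
  byte[13]=0x08 cont=0 payload=0x08=8: acc |= 8<<0 -> acc=8 shift=7 [end]
Varint 5: bytes[13:14] = 08 -> value 8 (1 byte(s))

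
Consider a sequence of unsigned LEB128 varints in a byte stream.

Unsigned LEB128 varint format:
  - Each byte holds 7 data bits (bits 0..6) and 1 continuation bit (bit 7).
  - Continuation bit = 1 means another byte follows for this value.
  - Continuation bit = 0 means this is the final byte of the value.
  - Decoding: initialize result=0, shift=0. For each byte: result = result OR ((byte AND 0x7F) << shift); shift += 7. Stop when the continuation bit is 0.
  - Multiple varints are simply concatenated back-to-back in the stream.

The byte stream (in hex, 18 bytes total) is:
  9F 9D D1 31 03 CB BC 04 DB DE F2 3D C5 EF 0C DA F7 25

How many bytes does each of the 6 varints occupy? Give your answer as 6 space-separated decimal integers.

  byte[0]=0x9F cont=1 payload=0x1F=31: acc |= 31<<0 -> acc=31 shift=7
  byte[1]=0x9D cont=1 payload=0x1D=29: acc |= 29<<7 -> acc=3743 shift=14
  byte[2]=0xD1 cont=1 payload=0x51=81: acc |= 81<<14 -> acc=1330847 shift=21
  byte[3]=0x31 cont=0 payload=0x31=49: acc |= 49<<21 -> acc=104091295 shift=28 [end]
Varint 1: bytes[0:4] = 9F 9D D1 31 -> value 104091295 (4 byte(s))
  byte[4]=0x03 cont=0 payload=0x03=3: acc |= 3<<0 -> acc=3 shift=7 [end]
Varint 2: bytes[4:5] = 03 -> value 3 (1 byte(s))
  byte[5]=0xCB cont=1 payload=0x4B=75: acc |= 75<<0 -> acc=75 shift=7
  byte[6]=0xBC cont=1 payload=0x3C=60: acc |= 60<<7 -> acc=7755 shift=14
  byte[7]=0x04 cont=0 payload=0x04=4: acc |= 4<<14 -> acc=73291 shift=21 [end]
Varint 3: bytes[5:8] = CB BC 04 -> value 73291 (3 byte(s))
  byte[8]=0xDB cont=1 payload=0x5B=91: acc |= 91<<0 -> acc=91 shift=7
  byte[9]=0xDE cont=1 payload=0x5E=94: acc |= 94<<7 -> acc=12123 shift=14
  byte[10]=0xF2 cont=1 payload=0x72=114: acc |= 114<<14 -> acc=1879899 shift=21
  byte[11]=0x3D cont=0 payload=0x3D=61: acc |= 61<<21 -> acc=129806171 shift=28 [end]
Varint 4: bytes[8:12] = DB DE F2 3D -> value 129806171 (4 byte(s))
  byte[12]=0xC5 cont=1 payload=0x45=69: acc |= 69<<0 -> acc=69 shift=7
  byte[13]=0xEF cont=1 payload=0x6F=111: acc |= 111<<7 -> acc=14277 shift=14
  byte[14]=0x0C cont=0 payload=0x0C=12: acc |= 12<<14 -> acc=210885 shift=21 [end]
Varint 5: bytes[12:15] = C5 EF 0C -> value 210885 (3 byte(s))
  byte[15]=0xDA cont=1 payload=0x5A=90: acc |= 90<<0 -> acc=90 shift=7
  byte[16]=0xF7 cont=1 payload=0x77=119: acc |= 119<<7 -> acc=15322 shift=14
  byte[17]=0x25 cont=0 payload=0x25=37: acc |= 37<<14 -> acc=621530 shift=21 [end]
Varint 6: bytes[15:18] = DA F7 25 -> value 621530 (3 byte(s))

Answer: 4 1 3 4 3 3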